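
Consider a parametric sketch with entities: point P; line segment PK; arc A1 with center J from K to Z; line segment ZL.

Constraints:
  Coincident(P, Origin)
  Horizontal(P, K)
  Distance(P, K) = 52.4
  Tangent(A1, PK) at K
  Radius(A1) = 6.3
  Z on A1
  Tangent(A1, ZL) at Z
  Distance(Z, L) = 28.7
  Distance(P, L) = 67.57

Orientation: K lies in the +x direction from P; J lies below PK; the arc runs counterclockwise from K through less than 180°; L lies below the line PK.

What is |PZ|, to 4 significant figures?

47.40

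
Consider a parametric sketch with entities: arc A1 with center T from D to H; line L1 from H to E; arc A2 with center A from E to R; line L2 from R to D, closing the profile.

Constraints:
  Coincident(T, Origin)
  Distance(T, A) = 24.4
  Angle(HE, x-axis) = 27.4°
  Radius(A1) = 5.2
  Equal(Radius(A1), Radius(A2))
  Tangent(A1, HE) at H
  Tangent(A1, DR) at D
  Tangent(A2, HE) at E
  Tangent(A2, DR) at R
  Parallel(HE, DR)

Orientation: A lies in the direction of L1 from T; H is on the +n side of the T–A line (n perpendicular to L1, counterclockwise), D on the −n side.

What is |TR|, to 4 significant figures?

24.95

The slot axis is L1's direction at 27.4°, so u = (cos 27.4°, sin 27.4°) = (0.8878, 0.4602) and n = (−sin 27.4°, cos 27.4°) = (-0.4602, 0.8878). T is at the origin and A lies 24.4 along u from T, so A = 24.4·u = (21.66, 11.23). Tangency of A1 to both parallel lines with radius 5.2 puts H and D at T ± 5.2·n: H = (-2.393, 4.617), D = (2.393, -4.617). Equal radii place E and R the same way about A: E = A + 5.2·n = (19.27, 15.85), R = A − 5.2·n = (24.06, 6.612). Then |TR| = |R − T| = 24.95.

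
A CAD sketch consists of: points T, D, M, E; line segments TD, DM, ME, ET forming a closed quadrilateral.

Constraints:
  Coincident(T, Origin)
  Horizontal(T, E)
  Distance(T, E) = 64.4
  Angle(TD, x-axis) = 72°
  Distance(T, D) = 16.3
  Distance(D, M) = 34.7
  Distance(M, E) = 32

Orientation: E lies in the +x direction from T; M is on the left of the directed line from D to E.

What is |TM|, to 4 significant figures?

44.23

T is at the origin; TE is horizontal with |TE| = 64.4 and E in +x, so E = (64.4, 0). TD runs at 72.0° with |TD| = 16.3, so D = (5.037, 15.50). M is determined by |DM| = 34.7 and |ME| = 32.0 together: it lies at the intersection of circle(D, 34.7) and circle(E, 32.0). With |DE| = 61.35, the foot of the radical line on DE is 32.14 from D and the perpendicular offset is √(34.7² − 32.14²) = 13.07. Taking the left-of-DE solution: M = (39.44, 20.03).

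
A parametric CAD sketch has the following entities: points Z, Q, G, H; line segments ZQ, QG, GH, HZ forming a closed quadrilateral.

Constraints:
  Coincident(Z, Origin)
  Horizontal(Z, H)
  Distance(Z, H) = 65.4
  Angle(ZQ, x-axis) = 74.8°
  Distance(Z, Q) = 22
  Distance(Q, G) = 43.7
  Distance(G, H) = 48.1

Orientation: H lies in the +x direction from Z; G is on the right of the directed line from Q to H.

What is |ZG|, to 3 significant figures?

29.0

Checks: |QG| = 43.70 ✓; |GH| = 48.10 ✓.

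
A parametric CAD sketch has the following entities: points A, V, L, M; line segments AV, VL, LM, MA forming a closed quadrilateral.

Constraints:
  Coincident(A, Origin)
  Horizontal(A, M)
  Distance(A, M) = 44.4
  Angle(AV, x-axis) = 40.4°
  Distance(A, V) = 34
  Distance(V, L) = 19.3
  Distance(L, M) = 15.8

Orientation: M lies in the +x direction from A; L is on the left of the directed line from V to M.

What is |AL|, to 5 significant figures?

46.897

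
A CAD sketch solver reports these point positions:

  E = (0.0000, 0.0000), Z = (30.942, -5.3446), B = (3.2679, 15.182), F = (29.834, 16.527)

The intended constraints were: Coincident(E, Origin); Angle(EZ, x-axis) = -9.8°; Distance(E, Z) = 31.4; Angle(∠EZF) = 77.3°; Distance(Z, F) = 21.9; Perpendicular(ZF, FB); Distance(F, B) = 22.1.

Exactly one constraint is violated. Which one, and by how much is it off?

Distance(F, B) = 22.1 — off by 4.50.

E = (0.00, 0.00) ✓; EZ at -9.800° ✓; |EZ| = 31.40 ✓; ∠EZF = 77.30° ✓; |ZF| = 21.90 ✓; ∠(ZF, FB) = 90.00° ✓; |FB| = 26.60 ✗.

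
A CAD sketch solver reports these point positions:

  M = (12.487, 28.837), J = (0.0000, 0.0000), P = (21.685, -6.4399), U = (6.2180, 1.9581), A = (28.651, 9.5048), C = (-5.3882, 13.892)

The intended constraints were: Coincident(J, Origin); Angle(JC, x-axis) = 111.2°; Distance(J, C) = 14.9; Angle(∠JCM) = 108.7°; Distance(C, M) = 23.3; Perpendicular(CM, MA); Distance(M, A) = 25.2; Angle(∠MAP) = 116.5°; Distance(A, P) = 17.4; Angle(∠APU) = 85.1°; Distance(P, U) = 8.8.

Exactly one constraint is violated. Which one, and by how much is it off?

Distance(P, U) = 8.8 — off by 8.80.

J = (0.00, 0.00) ✓; JC at 111.2° ✓; |JC| = 14.90 ✓; ∠JCM = 108.7° ✓; |CM| = 23.30 ✓; ∠(CM, MA) = 90.00° ✓; |MA| = 25.20 ✓; ∠MAP = 116.5° ✓; |AP| = 17.40 ✓; ∠APU = 85.10° ✓; |PU| = 17.60 ✗.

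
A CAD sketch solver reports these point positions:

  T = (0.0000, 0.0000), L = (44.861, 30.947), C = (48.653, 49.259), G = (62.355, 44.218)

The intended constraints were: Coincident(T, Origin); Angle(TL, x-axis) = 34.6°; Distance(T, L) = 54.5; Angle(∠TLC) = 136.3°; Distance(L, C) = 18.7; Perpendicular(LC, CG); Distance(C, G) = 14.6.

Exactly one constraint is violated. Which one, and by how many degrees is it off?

Perpendicular(LC, CG) — off by 8.50°.

T = (0.00, 0.00) ✓; TL at 34.60° ✓; |TL| = 54.50 ✓; ∠TLC = 136.3° ✓; |LC| = 18.70 ✓; ∠(LC, CG) = 98.50° ✗; |CG| = 14.60 ✓.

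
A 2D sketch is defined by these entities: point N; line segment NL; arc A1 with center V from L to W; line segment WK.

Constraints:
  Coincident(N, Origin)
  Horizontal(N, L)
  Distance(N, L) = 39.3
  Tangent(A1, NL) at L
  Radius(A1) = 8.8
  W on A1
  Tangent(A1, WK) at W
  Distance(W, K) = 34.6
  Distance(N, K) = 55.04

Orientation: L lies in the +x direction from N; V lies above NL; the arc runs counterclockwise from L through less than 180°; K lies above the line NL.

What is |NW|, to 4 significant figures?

48.92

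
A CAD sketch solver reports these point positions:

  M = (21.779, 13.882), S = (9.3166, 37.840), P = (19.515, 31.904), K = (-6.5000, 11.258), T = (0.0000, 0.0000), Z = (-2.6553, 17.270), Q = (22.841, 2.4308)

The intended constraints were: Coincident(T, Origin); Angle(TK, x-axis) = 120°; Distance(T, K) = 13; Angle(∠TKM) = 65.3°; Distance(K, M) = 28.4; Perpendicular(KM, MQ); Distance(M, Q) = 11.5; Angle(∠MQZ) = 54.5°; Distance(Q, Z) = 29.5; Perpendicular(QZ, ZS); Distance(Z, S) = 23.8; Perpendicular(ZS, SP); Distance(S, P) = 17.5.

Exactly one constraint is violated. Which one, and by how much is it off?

Distance(S, P) = 17.5 — off by 5.70.

T = (0.00, 0.00) ✓; TK at 120.0° ✓; |TK| = 13.00 ✓; ∠TKM = 65.30° ✓; |KM| = 28.40 ✓; ∠(KM, MQ) = 90.00° ✓; |MQ| = 11.50 ✓; ∠MQZ = 54.50° ✓; |QZ| = 29.50 ✓; ∠(QZ, ZS) = 90.00° ✓; |ZS| = 23.80 ✓; ∠(ZS, SP) = 90.00° ✓; |SP| = 11.80 ✗.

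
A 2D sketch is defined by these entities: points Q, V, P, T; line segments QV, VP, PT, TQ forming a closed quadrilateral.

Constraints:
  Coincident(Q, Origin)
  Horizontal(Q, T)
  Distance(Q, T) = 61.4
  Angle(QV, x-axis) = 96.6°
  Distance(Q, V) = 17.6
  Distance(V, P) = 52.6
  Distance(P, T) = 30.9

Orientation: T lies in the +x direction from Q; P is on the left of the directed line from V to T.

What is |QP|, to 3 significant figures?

57.0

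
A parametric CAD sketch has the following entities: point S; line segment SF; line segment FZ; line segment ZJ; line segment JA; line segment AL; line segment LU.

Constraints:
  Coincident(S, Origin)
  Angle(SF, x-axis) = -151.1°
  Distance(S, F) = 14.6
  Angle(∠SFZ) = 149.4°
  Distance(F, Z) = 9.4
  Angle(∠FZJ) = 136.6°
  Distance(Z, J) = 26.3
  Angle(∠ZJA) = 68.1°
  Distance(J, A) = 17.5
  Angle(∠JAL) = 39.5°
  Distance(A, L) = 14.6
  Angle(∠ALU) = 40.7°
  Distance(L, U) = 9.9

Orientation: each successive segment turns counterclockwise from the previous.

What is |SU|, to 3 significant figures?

37.0

S is at the origin; SF runs at -151.1° with length 14.6, so F = (-12.8, -7.06). ∠SFZ = 149.4° gives FZ at -120° from the x-axis; with |FZ| = 9.4, Z = (-17.6, -15.2). ∠FZJ = 136.6° gives ZJ at -77.1° from the x-axis; with |ZJ| = 26.3, J = (-11.7, -40.8). ∠ZJA = 68.1° gives JA at 34.8° from the x-axis; with |JA| = 17.5, A = (2.69, -30.8). ∠JAL = 39.5° gives AL at 175° from the x-axis; with |AL| = 14.6, L = (-11.9, -29.6). ∠ALU = 40.7° gives LU at -45.4° from the x-axis; with |LU| = 9.9, U = (-4.91, -36.7). Then |SU| = |U − S| = 37.0.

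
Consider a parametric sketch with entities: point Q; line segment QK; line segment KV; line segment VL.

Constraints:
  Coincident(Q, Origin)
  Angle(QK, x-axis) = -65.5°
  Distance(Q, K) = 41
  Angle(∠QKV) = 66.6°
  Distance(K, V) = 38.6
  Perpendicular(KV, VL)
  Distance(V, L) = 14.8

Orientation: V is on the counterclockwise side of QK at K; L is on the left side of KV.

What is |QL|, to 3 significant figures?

31.9

∠QKV = 66.6°, so KV runs at -65.5° + (180° − 66.6°) = 47.9° from the x-axis; with |KV| = 38.6, V = K + 38.6·(cos 47.9°, sin 47.9°) = (42.9, -8.67). KV is perpendicular to VL; with |VL| = 14.8 on the left of KV, L = V + 14.8·(-0.742, 0.670) = (31.9, 1.25). Then |QL| = |L − Q| = 31.9.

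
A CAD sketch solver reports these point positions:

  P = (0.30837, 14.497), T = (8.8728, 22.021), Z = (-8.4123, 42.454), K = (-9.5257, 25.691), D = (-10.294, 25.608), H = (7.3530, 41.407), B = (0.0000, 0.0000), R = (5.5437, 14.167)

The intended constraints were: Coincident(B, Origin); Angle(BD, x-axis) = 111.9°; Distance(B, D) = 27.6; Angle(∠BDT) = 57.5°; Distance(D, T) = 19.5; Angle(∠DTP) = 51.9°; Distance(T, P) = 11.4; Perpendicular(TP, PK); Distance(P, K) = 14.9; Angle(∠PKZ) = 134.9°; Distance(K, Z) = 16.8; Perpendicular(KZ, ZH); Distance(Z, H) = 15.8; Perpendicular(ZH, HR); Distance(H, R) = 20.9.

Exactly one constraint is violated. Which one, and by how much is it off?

Distance(H, R) = 20.9 — off by 6.40.

B = (0.00, 0.00) ✓; BD at 111.9° ✓; |BD| = 27.60 ✓; ∠BDT = 57.50° ✓; |DT| = 19.50 ✓; ∠DTP = 51.90° ✓; |TP| = 11.40 ✓; ∠(TP, PK) = 90.00° ✓; |PK| = 14.90 ✓; ∠PKZ = 134.9° ✓; |KZ| = 16.80 ✓; ∠(KZ, ZH) = 90.00° ✓; |ZH| = 15.80 ✓; ∠(ZH, HR) = 90.00° ✓; |HR| = 27.30 ✗.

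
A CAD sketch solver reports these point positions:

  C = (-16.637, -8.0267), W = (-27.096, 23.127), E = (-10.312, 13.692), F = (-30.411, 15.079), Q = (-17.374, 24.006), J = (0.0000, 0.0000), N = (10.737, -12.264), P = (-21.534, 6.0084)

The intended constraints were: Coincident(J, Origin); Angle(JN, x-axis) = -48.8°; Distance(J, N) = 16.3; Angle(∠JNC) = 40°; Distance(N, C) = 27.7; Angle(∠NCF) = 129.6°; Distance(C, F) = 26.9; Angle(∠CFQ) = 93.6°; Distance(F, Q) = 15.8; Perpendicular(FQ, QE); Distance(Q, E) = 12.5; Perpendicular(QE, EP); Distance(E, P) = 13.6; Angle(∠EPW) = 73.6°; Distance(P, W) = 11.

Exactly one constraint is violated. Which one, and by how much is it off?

Distance(P, W) = 11 — off by 7.00.

J = (0.00, 0.00) ✓; JN at -48.80° ✓; |JN| = 16.30 ✓; ∠JNC = 40.00° ✓; |NC| = 27.70 ✓; ∠NCF = 129.6° ✓; |CF| = 26.90 ✓; ∠CFQ = 93.60° ✓; |FQ| = 15.80 ✓; ∠(FQ, QE) = 90.00° ✓; |QE| = 12.50 ✓; ∠(QE, EP) = 90.00° ✓; |EP| = 13.60 ✓; ∠EPW = 73.60° ✓; |PW| = 18.00 ✗.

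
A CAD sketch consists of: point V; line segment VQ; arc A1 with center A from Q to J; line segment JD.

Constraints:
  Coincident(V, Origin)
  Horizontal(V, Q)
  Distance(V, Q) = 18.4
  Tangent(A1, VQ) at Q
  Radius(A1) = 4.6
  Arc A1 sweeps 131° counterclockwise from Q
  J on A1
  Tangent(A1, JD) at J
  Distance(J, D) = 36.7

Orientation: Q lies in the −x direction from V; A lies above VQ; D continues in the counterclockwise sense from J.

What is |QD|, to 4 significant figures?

40.89

V is at the origin; V and Q share the same y with |VQ| = 18.4 and Q on the −x side, so Q = (-18.40, 0.000). The tangent condition forces AQ to be normal to VQ, so A = Q + (0, 4.6) = (-18.40, 4.600). On A1, Q sits at bearing -90° from A; a 131° counterclockwise sweep puts J at bearing 41°, so J = A + 4.6·(cos 41°, sin 41°) = (-14.93, 7.618). The tangent condition forces AJ to be normal to JD, so JD runs along (−sin 41°, cos 41°); with |JD| = 36.7, D = (-39.01, 35.32). Then |QD| = |D − Q| = 40.89.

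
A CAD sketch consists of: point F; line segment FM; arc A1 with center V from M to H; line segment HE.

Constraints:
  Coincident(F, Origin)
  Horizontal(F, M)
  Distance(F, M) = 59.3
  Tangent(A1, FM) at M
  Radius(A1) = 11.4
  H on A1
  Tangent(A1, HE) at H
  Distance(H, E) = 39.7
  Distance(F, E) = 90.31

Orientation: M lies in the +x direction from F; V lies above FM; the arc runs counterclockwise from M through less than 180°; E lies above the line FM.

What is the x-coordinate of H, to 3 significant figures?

70.6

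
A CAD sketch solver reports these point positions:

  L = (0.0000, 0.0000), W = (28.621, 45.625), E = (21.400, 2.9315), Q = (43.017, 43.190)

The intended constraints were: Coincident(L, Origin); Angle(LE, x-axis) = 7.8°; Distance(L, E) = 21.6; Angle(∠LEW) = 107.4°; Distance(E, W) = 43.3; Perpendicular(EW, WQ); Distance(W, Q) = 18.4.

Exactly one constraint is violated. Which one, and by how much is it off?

Distance(W, Q) = 18.4 — off by 3.80.

L = (0.00, 0.00) ✓; LE at 7.800° ✓; |LE| = 21.60 ✓; ∠LEW = 107.4° ✓; |EW| = 43.30 ✓; ∠(EW, WQ) = 90.00° ✓; |WQ| = 14.60 ✗.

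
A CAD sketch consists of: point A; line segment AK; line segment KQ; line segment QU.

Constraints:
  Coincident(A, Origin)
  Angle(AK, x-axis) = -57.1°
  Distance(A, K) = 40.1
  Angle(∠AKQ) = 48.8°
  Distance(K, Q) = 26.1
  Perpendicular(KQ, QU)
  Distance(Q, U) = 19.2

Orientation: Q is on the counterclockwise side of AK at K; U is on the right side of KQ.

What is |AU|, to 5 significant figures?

49.373

∠AKQ = 48.8°, so KQ runs at -57.1° + (180° − 48.8°) = 74.100° from the x-axis; with |KQ| = 26.1, Q = K + 26.1·(cos 74.100°, sin 74.100°) = (28.932, -8.5673). KQ is perpendicular to QU; with |QU| = 19.2 on the right of KQ, U = Q + 19.2·(0.96174, -0.27396) = (47.397, -13.827). Then |AU| = |U − A| = 49.373.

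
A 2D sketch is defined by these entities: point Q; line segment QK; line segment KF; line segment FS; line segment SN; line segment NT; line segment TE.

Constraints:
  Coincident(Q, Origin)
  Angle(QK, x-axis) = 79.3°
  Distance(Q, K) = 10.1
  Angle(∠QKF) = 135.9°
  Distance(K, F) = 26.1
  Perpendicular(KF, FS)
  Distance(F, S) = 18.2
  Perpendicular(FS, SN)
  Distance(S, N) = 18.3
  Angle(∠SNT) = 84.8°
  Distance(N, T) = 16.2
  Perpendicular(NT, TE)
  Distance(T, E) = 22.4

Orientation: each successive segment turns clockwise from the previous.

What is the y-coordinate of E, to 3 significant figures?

24.8

Q is at the origin; QK runs at 79.3° with length 10.1, so K = (1.88, 9.92). ∠QKF = 135.9° gives KF at 35.2° from the x-axis; with |KF| = 26.1, F = (23.2, 25.0). KF is perpendicular to FS, so FS runs at -54.8°; with |FS| = 18.2, S = (33.7, 10.1). FS ⟂ SN, so SN runs at -145°; with |SN| = 18.3, N = (18.7, -0.451). ∠SNT = 84.8° gives NT at 120° from the x-axis; with |NT| = 16.2, T = (10.6, 13.6). The perpendicularity gives TE at right angles to NT, so TE runs at 30.0°; with |TE| = 22.4, E = (30.0, 24.8). So E.y = 24.8.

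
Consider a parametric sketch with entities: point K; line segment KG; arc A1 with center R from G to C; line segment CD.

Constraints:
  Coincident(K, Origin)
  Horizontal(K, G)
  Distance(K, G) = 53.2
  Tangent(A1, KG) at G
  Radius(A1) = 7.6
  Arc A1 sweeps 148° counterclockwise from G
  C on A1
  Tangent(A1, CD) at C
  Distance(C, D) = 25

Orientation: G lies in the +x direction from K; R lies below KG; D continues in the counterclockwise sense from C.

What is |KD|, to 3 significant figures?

75.5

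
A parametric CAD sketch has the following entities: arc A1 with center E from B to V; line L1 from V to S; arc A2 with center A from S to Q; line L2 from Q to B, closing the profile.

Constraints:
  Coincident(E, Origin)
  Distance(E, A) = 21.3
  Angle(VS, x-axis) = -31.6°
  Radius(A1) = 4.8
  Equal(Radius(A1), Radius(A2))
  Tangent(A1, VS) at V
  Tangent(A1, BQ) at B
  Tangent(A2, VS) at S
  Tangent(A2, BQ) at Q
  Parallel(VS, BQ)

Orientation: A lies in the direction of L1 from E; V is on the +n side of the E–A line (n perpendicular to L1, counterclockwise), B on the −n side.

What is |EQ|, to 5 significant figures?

21.834

The slot axis is L1's direction at -31.6°, so u = (cos -31.6°, sin -31.6°) = (0.85173, -0.52399) and n = (−sin -31.6°, cos -31.6°) = (0.52399, 0.85173). E is at the origin and A lies 21.3 along u from E, so A = 21.3·u = (18.142, -11.161). Tangency of A1 to both parallel lines with radius 4.8 puts V and B at E ± 4.8·n: V = (2.5151, 4.0883), B = (-2.5151, -4.0883). Equal radii place S and Q the same way about A: S = A + 4.8·n = (20.657, -7.0726), Q = A − 4.8·n = (15.627, -15.249). Then |EQ| = |Q − E| = 21.834.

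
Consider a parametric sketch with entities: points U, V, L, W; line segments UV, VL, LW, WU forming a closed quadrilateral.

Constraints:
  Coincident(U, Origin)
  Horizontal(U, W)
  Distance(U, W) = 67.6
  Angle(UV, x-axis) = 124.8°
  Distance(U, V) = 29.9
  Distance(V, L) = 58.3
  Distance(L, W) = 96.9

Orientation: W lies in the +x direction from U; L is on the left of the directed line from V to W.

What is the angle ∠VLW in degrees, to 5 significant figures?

63.635°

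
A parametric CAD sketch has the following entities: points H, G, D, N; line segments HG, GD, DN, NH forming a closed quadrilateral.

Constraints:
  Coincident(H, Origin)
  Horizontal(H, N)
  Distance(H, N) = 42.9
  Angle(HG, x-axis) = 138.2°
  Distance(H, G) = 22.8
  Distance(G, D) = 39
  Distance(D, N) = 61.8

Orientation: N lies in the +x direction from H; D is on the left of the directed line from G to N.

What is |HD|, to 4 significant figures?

48.21

H is at the origin; HN is horizontal with |HN| = 42.9 and N in +x, so N = (42.9, 0). HG runs at 138.2° with |HG| = 22.8, so G = (-17.00, 15.20). D is determined by |GD| = 39.0 and |DN| = 61.8 together: it lies at the intersection of circle(G, 39.0) and circle(N, 61.8). With |GN| = 61.79, the foot of the radical line on GN is 12.30 from G and the perpendicular offset is √(39.0² − 12.30²) = 37.01. Taking the left-of-GN solution: D = (4.028, 48.04).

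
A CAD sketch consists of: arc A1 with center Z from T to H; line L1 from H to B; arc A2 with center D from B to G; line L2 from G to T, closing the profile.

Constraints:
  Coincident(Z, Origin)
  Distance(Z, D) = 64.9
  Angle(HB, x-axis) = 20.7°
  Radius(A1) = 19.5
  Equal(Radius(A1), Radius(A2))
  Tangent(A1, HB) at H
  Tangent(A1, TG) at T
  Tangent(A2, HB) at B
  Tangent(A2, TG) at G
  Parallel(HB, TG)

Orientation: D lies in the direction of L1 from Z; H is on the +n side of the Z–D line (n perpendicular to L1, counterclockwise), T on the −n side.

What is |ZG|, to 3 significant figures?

67.8

The slot axis is L1's direction at 20.7°, so u = (cos 20.7°, sin 20.7°) = (0.935, 0.353) and n = (−sin 20.7°, cos 20.7°) = (-0.353, 0.935). Z is at the origin and D lies 64.9 along u from Z, so D = 64.9·u = (60.7, 22.9). Tangency of A1 to both parallel lines with radius 19.5 puts H and T at Z ± 19.5·n: H = (-6.89, 18.2), T = (6.89, -18.2). Equal radii place B and G the same way about D: B = D + 19.5·n = (53.8, 41.2), G = D − 19.5·n = (67.6, 4.70). Then |ZG| = |G − Z| = 67.8.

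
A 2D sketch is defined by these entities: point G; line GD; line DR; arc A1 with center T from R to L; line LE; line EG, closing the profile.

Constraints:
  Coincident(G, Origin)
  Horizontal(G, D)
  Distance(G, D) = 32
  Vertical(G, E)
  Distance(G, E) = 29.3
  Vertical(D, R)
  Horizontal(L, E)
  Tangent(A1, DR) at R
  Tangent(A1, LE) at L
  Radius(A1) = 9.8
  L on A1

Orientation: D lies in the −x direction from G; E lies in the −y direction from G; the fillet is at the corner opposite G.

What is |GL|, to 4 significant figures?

36.76

G is at the origin; G and D share the same y with |GD| = 32.0 and D on the −x side, so D = (-32.00, 0.000). G and E share the same x with |GE| = 29.3 and E on the −y side, so E = (0.000, -29.30). The virtual corner opposite G is at (-32.00, -29.30). Tangency of A1 to DR means the radius TR is perpendicular to DR and since A1 is tangent to LE there, TL ⟂ LE, with radius 9.8, so the center T sits 9.8 in from both sides at T = (-22.20, -19.50). That places the tangent points at R = (-32.00, -19.50) on DR and L = (-22.20, -29.30) on LE. Then |GL| = |L − G| = 36.76.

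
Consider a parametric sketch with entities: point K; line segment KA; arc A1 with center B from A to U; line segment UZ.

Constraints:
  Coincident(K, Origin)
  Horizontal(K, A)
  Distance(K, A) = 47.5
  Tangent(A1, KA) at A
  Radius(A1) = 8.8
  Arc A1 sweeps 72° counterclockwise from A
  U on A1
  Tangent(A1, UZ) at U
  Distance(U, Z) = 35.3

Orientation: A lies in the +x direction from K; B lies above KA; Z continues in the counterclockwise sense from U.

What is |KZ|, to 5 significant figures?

77.663

On A1, A sits at bearing -90° from B; a 72° counterclockwise sweep puts U at bearing -18°, so U = B + 8.8·(cos -18°, sin -18°) = (55.869, 6.0807). The tangent condition forces BU to be normal to UZ, so UZ runs along (−sin -18°, cos -18°); with |UZ| = 35.3, Z = (66.778, 39.653). Then |KZ| = |Z − K| = 77.663.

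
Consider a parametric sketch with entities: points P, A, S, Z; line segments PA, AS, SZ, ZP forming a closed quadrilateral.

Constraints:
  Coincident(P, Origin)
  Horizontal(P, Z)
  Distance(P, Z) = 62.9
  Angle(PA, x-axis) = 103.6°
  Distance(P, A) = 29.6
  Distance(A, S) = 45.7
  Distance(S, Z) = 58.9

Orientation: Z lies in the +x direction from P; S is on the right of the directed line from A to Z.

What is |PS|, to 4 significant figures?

16.20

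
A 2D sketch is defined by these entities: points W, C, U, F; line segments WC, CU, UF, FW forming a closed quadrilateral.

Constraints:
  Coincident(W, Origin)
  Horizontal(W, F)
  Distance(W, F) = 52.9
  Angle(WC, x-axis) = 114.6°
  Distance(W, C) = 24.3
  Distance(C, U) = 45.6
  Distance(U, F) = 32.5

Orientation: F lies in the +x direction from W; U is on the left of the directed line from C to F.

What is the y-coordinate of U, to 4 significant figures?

27.25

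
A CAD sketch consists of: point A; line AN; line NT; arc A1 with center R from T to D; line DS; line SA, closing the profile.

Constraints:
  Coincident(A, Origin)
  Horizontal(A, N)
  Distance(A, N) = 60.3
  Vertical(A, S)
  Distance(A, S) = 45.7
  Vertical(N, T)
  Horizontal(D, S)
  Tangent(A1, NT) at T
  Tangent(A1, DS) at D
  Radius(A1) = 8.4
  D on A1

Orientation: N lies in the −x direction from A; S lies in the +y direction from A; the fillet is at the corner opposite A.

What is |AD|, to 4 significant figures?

69.15

A is at the origin; A and N share the same y with |AN| = 60.3 and N on the −x side, so N = (-60.30, 0.000). A and S share the same x with |AS| = 45.7 and S on the +y side, so S = (0.000, 45.70). The virtual corner opposite A is at (-60.30, 45.70). The tangent condition forces RT to be normal to NT and A1 meets DS tangentially, so RD is at right angles to DS, with radius 8.4, so the center R sits 8.4 in from both sides at R = (-51.90, 37.30). That places the tangent points at T = (-60.30, 37.30) on NT and D = (-51.90, 45.70) on DS. Then |AD| = |D − A| = 69.15.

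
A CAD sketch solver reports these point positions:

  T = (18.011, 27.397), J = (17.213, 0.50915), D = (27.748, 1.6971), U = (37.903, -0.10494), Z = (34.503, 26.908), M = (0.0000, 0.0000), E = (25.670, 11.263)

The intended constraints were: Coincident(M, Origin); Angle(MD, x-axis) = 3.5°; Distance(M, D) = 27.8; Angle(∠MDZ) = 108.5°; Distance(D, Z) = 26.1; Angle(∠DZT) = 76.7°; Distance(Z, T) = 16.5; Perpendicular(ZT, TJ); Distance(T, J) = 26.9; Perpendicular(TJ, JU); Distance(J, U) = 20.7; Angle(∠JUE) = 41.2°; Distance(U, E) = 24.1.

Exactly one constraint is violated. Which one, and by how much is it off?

Distance(U, E) = 24.1 — off by 7.40.

M = (0.00, 0.00) ✓; MD at 3.500° ✓; |MD| = 27.80 ✓; ∠MDZ = 108.5° ✓; |DZ| = 26.10 ✓; ∠DZT = 76.70° ✓; |ZT| = 16.50 ✓; ∠(ZT, TJ) = 90.00° ✓; |TJ| = 26.90 ✓; ∠(TJ, JU) = 90.00° ✓; |JU| = 20.70 ✓; ∠JUE = 41.20° ✓; |UE| = 16.70 ✗.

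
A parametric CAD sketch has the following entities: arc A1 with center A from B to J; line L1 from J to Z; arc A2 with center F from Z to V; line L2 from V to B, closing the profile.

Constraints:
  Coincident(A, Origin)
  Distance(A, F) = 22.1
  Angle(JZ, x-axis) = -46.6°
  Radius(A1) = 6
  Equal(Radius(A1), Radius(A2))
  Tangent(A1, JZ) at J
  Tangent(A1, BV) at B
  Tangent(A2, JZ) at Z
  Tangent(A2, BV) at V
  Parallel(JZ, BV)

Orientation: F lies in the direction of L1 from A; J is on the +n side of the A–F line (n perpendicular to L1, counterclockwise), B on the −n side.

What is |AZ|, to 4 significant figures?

22.90

The slot axis is L1's direction at -46.6°, so u = (cos -46.6°, sin -46.6°) = (0.6871, -0.7266) and n = (−sin -46.6°, cos -46.6°) = (0.7266, 0.6871). A is at the origin and F lies 22.1 along u from A, so F = 22.1·u = (15.18, -16.06). Tangency of A1 to both parallel lines with radius 6.0 puts J and B at A ± 6.0·n: J = (4.359, 4.123), B = (-4.359, -4.123). Equal radii place Z and V the same way about F: Z = F + 6.0·n = (19.54, -11.93), V = F − 6.0·n = (10.83, -20.18). Then |AZ| = |Z − A| = 22.90.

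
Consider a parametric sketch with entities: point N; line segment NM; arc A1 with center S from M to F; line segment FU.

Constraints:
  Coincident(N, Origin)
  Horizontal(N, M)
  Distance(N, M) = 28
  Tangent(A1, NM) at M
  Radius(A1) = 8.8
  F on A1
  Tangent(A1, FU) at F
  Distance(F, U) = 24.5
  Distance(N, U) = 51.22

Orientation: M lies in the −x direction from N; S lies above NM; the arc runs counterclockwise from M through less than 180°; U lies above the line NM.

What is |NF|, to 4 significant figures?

26.84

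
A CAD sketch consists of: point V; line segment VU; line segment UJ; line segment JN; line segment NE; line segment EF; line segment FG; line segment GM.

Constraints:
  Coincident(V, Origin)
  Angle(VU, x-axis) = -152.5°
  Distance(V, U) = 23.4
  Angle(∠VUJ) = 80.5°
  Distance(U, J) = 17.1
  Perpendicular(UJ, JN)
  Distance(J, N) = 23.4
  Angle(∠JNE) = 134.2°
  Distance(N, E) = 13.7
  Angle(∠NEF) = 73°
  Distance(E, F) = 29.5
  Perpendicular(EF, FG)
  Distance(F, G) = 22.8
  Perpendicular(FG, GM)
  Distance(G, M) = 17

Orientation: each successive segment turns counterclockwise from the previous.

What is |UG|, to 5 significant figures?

14.553

∠NEF = 73.0° gives EF at -170.20° from the x-axis; with |EF| = 29.5, F = (-19.129, -1.8083). EF ⟂ FG, so FG runs at -80.200°; with |FG| = 22.8, G = (-15.249, -24.276). Then |UG| = |G − U| = 14.553.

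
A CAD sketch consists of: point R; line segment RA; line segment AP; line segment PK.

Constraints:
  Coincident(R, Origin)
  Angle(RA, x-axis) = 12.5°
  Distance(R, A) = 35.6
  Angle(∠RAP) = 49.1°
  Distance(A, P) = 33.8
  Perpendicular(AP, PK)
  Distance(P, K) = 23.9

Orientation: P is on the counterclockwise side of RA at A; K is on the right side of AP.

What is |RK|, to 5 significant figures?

51.880

R is at the origin; RA runs at 12.5° with length 35.6, so A = 35.6·(cos 12.5°, sin 12.5°) = (34.756, 7.7053). ∠RAP = 49.1°, so AP runs at 12.5° + (180° − 49.1°) = 143.40° from the x-axis; with |AP| = 33.8, P = A + 33.8·(cos 143.40°, sin 143.40°) = (7.6209, 27.858). The perpendicularity gives PK at right angles to AP; with |PK| = 23.9 on the right of AP, K = P + 23.9·(0.59622, 0.80282) = (21.871, 47.045). Then |RK| = |K − R| = 51.880.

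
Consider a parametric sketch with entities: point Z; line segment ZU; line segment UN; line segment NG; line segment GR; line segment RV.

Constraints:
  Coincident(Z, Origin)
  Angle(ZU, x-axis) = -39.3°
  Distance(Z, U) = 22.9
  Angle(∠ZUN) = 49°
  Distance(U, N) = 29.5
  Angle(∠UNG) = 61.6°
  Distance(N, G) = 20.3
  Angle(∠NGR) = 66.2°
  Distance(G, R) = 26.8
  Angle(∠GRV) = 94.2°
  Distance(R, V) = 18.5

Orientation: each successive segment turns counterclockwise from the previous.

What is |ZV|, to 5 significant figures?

33.051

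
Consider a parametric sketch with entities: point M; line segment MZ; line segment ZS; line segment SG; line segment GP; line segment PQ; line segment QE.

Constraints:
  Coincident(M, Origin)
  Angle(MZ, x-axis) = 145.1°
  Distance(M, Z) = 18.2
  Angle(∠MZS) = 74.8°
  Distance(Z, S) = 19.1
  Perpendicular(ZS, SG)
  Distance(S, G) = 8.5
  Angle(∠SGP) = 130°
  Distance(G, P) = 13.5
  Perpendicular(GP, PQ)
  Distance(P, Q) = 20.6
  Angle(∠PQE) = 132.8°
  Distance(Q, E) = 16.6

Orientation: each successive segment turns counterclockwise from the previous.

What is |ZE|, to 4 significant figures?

15.26

M is at the origin; MZ runs at 145.1° with length 18.2, so Z = (-14.93, 10.41). ∠MZS = 74.8° gives ZS at -109.7° from the x-axis; with |ZS| = 19.1, S = (-21.37, -7.569). ZS ⟂ SG, so SG runs at -19.70°; with |SG| = 8.5, G = (-13.36, -10.43). ∠SGP = 130.0° gives GP at 30.30° from the x-axis; with |GP| = 13.5, P = (-1.707, -3.623). The perpendicularity gives PQ at right angles to GP, so PQ runs at 120.3°; with |PQ| = 20.6, Q = (-12.10, 14.16). ∠PQE = 132.8° gives QE at 167.5° from the x-axis; with |QE| = 16.6, E = (-28.31, 17.76). Then |ZE| = |E − Z| = 15.26.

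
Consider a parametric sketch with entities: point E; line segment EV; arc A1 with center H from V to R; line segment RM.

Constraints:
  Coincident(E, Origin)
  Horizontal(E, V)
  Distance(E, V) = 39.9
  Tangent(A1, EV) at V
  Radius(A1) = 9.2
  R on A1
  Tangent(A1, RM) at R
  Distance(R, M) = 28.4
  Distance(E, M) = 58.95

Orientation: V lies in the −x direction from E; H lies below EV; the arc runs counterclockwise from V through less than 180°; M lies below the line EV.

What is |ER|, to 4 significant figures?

50.13

E is at the origin; EV is horizontal with |EV| = 39.9 and V on the −x side, so V = (-39.90, 0.000). Since A1 is tangent to EV there, HV ⟂ EV, so H = V + (0, -9.2) = (-39.90, -9.200). Since HR ⟂ RM (tangency), |HM| = √(9.2² + 28.4²) = 29.85 regardless of where R sits on A1. So M lies on both circle(E, 58.95) and circle(H, 29.85); the below-EV intersection is M = (-44.47, -38.70). R is the foot of the tangent from M: R = (-48.98, -10.66).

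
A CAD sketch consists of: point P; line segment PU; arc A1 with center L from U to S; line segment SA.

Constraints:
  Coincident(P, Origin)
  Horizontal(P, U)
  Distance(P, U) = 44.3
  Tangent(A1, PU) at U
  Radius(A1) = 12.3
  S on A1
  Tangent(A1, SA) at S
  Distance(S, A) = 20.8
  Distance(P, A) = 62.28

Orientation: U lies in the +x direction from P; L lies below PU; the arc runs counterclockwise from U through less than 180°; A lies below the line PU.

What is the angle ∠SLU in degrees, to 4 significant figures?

137.2°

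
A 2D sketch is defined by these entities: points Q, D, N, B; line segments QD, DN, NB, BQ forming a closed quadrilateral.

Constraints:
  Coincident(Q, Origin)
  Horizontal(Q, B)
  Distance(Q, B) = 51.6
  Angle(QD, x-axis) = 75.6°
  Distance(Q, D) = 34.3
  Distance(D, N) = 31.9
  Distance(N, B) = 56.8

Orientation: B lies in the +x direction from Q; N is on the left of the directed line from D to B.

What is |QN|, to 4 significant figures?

63.01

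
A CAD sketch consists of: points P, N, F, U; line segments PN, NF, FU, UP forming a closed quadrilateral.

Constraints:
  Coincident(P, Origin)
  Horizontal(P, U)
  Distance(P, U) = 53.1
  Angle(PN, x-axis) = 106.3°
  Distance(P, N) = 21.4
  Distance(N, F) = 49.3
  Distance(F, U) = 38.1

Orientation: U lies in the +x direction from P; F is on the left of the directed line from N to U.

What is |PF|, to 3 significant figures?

54.4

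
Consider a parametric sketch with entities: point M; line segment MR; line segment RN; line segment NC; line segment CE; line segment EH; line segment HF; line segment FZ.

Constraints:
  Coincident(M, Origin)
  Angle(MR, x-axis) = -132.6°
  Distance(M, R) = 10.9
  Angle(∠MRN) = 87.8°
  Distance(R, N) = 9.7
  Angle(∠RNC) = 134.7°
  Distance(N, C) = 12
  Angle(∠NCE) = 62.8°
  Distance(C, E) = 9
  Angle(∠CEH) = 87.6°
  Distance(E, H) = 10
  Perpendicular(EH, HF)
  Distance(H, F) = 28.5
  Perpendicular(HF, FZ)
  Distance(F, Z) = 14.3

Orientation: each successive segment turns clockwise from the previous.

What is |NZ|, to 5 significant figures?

29.585

M is at the origin; MR runs at -132.6° with length 10.9, so R = (-7.3779, -8.0235). ∠MRN = 87.8° gives RN at 135.20° from the x-axis; with |RN| = 9.7, N = (-14.261, -1.1885). ∠RNC = 134.7° gives NC at 89.900° from the x-axis; with |NC| = 12.0, C = (-14.240, 10.811). ∠NCE = 62.8° gives CE at -27.300° from the x-axis; with |CE| = 9.0, E = (-6.2423, 6.6836). ∠CEH = 87.6° gives EH at -119.70° from the x-axis; with |EH| = 10.0, H = (-11.197, -2.0027). EH is perpendicular to HF, so HF runs at 150.30°; with |HF| = 28.5, F = (-35.953, 12.118). The perpendicularity gives FZ at right angles to HF, so FZ runs at 60.300°; with |FZ| = 14.3, Z = (-28.868, 24.539). Then |NZ| = |Z − N| = 29.585.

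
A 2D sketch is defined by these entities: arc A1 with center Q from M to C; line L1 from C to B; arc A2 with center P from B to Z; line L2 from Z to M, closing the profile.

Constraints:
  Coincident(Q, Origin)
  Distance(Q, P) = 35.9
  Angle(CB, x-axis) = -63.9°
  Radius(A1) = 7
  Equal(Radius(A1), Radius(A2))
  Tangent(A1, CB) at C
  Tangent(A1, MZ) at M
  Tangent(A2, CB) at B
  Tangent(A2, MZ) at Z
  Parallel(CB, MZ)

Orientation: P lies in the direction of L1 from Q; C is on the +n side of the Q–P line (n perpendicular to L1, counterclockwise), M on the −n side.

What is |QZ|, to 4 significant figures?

36.58

Tangency of A1 to both parallel lines with radius 7.0 puts C and M at Q ± 7.0·n: C = (6.286, 3.080), M = (-6.286, -3.080). Equal radii place B and Z the same way about P: B = P + 7.0·n = (22.08, -29.16), Z = P − 7.0·n = (9.508, -35.32). Then |QZ| = |Z − Q| = 36.58.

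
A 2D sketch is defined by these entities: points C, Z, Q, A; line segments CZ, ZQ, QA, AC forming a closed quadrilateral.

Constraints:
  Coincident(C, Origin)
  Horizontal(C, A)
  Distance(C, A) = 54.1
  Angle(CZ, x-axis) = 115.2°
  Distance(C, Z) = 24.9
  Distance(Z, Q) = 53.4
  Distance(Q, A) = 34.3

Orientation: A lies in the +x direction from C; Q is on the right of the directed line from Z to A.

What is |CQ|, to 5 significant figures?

30.277

Checks: |ZQ| = 53.40 ✓; |QA| = 34.30 ✓.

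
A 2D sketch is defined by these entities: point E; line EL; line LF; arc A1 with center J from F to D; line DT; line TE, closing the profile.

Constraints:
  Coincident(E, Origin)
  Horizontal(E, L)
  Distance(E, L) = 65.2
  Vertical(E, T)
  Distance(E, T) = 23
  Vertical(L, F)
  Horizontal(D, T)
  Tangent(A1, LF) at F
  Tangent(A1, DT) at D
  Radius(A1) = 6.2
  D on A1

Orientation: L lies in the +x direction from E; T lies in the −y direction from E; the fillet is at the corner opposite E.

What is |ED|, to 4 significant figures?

63.32

The virtual corner opposite E is at (65.20, -23.00). Tangency of A1 to LF means the radius JF is perpendicular to LF and A1 meets DT tangentially, so JD is at right angles to DT, with radius 6.2, so the center J sits 6.2 in from both sides at J = (59.00, -16.80). That places the tangent points at F = (65.20, -16.80) on LF and D = (59.00, -23.00) on DT. Then |ED| = |D − E| = 63.32.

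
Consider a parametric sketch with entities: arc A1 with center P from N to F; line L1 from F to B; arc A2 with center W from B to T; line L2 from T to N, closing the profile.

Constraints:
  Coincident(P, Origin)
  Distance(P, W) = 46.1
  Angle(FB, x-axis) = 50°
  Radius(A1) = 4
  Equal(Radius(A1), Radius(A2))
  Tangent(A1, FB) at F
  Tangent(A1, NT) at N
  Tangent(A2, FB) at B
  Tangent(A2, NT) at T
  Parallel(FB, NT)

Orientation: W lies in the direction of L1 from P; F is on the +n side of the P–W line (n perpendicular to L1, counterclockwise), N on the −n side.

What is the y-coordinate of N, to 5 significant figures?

-2.5712

The slot axis is L1's direction at 50.0°, so u = (cos 50.0°, sin 50.0°) = (0.64279, 0.76604) and n = (−sin 50.0°, cos 50.0°) = (-0.76604, 0.64279). P is at the origin and W lies 46.1 along u from P, so W = 46.1·u = (29.633, 35.315). Tangency of A1 to both parallel lines with radius 4.0 puts F and N at P ± 4.0·n: F = (-3.0642, 2.5712), N = (3.0642, -2.5712). So N.y = -2.5712.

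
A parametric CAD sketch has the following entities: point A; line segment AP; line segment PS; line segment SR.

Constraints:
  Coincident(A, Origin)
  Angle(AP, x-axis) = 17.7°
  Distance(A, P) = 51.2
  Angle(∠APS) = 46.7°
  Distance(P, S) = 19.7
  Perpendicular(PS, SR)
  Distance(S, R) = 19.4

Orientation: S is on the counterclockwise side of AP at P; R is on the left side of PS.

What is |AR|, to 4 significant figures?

23.59

∠APS = 46.7°, so PS runs at 17.7° + (180° − 46.7°) = 151.0° from the x-axis; with |PS| = 19.7, S = P + 19.7·(cos 151.0°, sin 151.0°) = (31.55, 25.12). PS is perpendicular to SR; with |SR| = 19.4 on the left of PS, R = S + 19.4·(-0.4848, -0.8746) = (22.14, 8.150). Then |AR| = |R − A| = 23.59.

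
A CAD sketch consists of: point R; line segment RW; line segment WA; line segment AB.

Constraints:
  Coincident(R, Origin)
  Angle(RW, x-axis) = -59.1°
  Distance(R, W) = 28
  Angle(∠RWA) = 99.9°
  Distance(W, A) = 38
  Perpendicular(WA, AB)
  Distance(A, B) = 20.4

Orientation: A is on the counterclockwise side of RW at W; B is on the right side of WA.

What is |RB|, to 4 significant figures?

64.31

R is at the origin; RW runs at -59.1° with length 28.0, so W = 28.0·(cos -59.1°, sin -59.1°) = (14.38, -24.03). ∠RWA = 99.9°, so WA runs at -59.1° + (180° − 99.9°) = 21.00° from the x-axis; with |WA| = 38.0, A = W + 38.0·(cos 21.00°, sin 21.00°) = (49.86, -10.41). The perpendicularity gives AB at right angles to WA; with |AB| = 20.4 on the right of WA, B = A + 20.4·(0.3584, -0.9336) = (57.17, -29.45). Then |RB| = |B − R| = 64.31.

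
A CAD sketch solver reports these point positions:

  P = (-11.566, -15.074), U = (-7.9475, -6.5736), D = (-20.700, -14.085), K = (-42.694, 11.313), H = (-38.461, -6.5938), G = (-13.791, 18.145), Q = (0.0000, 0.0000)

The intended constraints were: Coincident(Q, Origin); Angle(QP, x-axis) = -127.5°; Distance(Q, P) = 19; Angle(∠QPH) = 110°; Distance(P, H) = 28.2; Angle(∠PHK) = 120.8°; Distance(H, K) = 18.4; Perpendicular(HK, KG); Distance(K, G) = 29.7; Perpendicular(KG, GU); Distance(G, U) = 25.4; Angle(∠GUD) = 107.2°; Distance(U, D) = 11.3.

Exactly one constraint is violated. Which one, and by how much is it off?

Distance(U, D) = 11.3 — off by 3.50.

Q = (0.00, 0.00) ✓; QP at -127.5° ✓; |QP| = 19.00 ✓; ∠QPH = 110.0° ✓; |PH| = 28.20 ✓; ∠PHK = 120.8° ✓; |HK| = 18.40 ✓; ∠(HK, KG) = 90.00° ✓; |KG| = 29.70 ✓; ∠(KG, GU) = 90.00° ✓; |GU| = 25.40 ✓; ∠GUD = 107.2° ✓; |UD| = 14.80 ✗.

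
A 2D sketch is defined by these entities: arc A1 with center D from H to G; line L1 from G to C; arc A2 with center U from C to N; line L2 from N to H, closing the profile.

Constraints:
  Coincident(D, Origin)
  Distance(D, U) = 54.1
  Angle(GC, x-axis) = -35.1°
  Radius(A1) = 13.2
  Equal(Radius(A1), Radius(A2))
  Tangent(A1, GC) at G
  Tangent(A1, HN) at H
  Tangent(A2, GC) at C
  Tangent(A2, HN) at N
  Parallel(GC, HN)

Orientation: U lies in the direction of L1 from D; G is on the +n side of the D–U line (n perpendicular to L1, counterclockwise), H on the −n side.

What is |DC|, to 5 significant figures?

55.687

Tangency of A1 to both parallel lines with radius 13.2 puts G and H at D ± 13.2·n: G = (7.5901, 10.800), H = (-7.5901, -10.800). Equal radii place C and N the same way about U: C = U + 13.2·n = (51.852, -20.308), N = U − 13.2·n = (36.672, -41.907). Then |DC| = |C − D| = 55.687.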